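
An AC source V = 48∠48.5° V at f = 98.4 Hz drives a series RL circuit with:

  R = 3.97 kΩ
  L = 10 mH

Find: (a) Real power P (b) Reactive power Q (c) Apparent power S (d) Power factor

Step 1 — Angular frequency: ω = 2π·f = 2π·98.4 = 618.3 rad/s.
Step 2 — Component impedances:
  R: Z = R = 3970 Ω
  L: Z = jωL = j·618.3·0.01 = 0 + j6.183 Ω
Step 3 — Series combination: Z_total = R + L = 3970 + j6.183 Ω = 3970∠0.1° Ω.
Step 4 — Source phasor: V = 48∠48.5° V = 31.81 + j35.95 V.
Step 5 — Current: I = V / Z = 0.008026 + j0.009043 A = 0.01209∠48.4° A.
Step 6 — Complex power: S = V·I* = 0.5804 + j0.0009038 VA.
Step 7 — Real power: P = Re(S) = 0.5804 W.
Step 8 — Reactive power: Q = Im(S) = 0.0009038 VAR.
Step 9 — Apparent power: |S| = 0.5804 VA.
Step 10 — Power factor: PF = P/|S| = 1 (lagging).

(a) P = 0.5804 W  (b) Q = 0.0009038 VAR  (c) S = 0.5804 VA  (d) PF = 1 (lagging)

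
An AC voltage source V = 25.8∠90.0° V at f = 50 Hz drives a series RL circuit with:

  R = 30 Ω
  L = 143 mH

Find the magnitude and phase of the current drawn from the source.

Step 1 — Angular frequency: ω = 2π·f = 2π·50 = 314.2 rad/s.
Step 2 — Component impedances:
  R: Z = R = 30 Ω
  L: Z = jωL = j·314.2·0.143 = 0 + j44.92 Ω
Step 3 — Series combination: Z_total = R + L = 30 + j44.92 Ω = 54.02∠56.3° Ω.
Step 4 — Source phasor: V = 25.8∠90.0° V = 0 + j25.8 V.
Step 5 — Ohm's law: I = V / Z_total = (0 + j25.8) / (30 + j44.92) = 0.3972 + j0.2652 A.
Step 6 — Convert to polar: |I| = 0.4776 A, ∠I = 33.7°.

I = 0.4776∠33.7° A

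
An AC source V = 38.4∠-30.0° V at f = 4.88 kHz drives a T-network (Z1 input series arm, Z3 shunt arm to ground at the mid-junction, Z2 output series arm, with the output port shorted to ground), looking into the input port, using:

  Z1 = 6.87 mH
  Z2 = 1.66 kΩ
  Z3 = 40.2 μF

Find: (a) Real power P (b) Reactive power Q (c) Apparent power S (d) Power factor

Step 1 — Angular frequency: ω = 2π·f = 2π·4880 = 3.066e+04 rad/s.
Step 2 — Component impedances:
  Z1: Z = jωL = j·3.066e+04·0.00687 = 0 + j210.6 Ω
  Z2: Z = R = 1660 Ω
  Z3: Z = 1/(jωC) = -j/(ω·C) = 0 - j0.8113 Ω
Step 3 — With the output port shorted to ground, the output series arm Z2 runs from the junction to ground; the shunt arm Z3 also runs from the junction to ground. They appear in parallel: Z3 || Z2 = 0.0003965 - j0.8113 Ω.
Step 4 — Series with input arm Z1: Z_in = Z1 + (Z3 || Z2) = 0.0003965 + j209.8 Ω = 209.8∠90.0° Ω.
Step 5 — Source phasor: V = 38.4∠-30.0° V = 33.26 - j19.2 V.
Step 6 — Current: I = V / Z = -0.0915 - j0.1585 A = 0.183∠-120.0° A.
Step 7 — Complex power: S = V·I* = 1.328e-05 + j7.027 VA.
Step 8 — Real power: P = Re(S) = 1.328e-05 W.
Step 9 — Reactive power: Q = Im(S) = 7.027 VAR.
Step 10 — Apparent power: |S| = 7.027 VA.
Step 11 — Power factor: PF = P/|S| = 1.89e-06 (lagging).

(a) P = 1.328e-05 W  (b) Q = 7.027 VAR  (c) S = 7.027 VA  (d) PF = 1.89e-06 (lagging)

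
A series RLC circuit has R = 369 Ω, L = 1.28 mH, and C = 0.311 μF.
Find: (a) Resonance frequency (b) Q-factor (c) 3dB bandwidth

Step 1 — Resonance: ω₀ = 1/√(LC) = 1/√(0.00128·3.11e-07) = 5.012e+04 rad/s.
Step 2 — f₀ = ω₀/(2π) = 7977 Hz.
Step 3 — Series Q: Q = ω₀L/R = 5.012e+04·0.00128/369 = 0.1739.
Step 4 — Bandwidth: Δω = ω₀/Q = 2.883e+05 rad/s; BW = Δω/(2π) = 4.588e+04 Hz.

(a) f₀ = 7977 Hz  (b) Q = 0.1739  (c) BW = 4.588e+04 Hz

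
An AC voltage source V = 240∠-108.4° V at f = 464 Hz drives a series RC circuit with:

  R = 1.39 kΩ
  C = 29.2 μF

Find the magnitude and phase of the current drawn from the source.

Step 1 — Angular frequency: ω = 2π·f = 2π·464 = 2915 rad/s.
Step 2 — Component impedances:
  R: Z = R = 1390 Ω
  C: Z = 1/(jωC) = -j/(ω·C) = 0 - j11.75 Ω
Step 3 — Series combination: Z_total = R + C = 1390 - j11.75 Ω = 1390∠-0.5° Ω.
Step 4 — Source phasor: V = 240∠-108.4° V = -75.76 - j227.7 V.
Step 5 — Ohm's law: I = V / Z_total = (-75.76 - j227.7) / (1390 - j11.75) = -0.05311 - j0.1643 A.
Step 6 — Convert to polar: |I| = 0.1727 A, ∠I = -107.9°.

I = 0.1727∠-107.9° A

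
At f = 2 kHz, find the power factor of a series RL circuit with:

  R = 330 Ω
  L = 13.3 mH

Step 1 — Angular frequency: ω = 2π·f = 2π·2000 = 1.257e+04 rad/s.
Step 2 — Component impedances:
  R: Z = R = 330 Ω
  L: Z = jωL = j·1.257e+04·0.0133 = 0 + j167.1 Ω
Step 3 — Series combination: Z_total = R + L = 330 + j167.1 Ω = 369.9∠26.9° Ω.
Step 4 — Power factor: PF = cos(φ) = Re(Z)/|Z| = 330/369.9 = 0.8921.
Step 5 — Type: Im(Z) = 167.1 ⇒ lagging (phase φ = 26.9°).

PF = 0.8921 (lagging, φ = 26.9°)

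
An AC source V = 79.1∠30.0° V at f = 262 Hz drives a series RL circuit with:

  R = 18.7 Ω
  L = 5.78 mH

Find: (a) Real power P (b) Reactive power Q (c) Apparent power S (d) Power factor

Step 1 — Angular frequency: ω = 2π·f = 2π·262 = 1646 rad/s.
Step 2 — Component impedances:
  R: Z = R = 18.7 Ω
  L: Z = jωL = j·1646·0.00578 = 0 + j9.515 Ω
Step 3 — Series combination: Z_total = R + L = 18.7 + j9.515 Ω = 20.98∠27.0° Ω.
Step 4 — Source phasor: V = 79.1∠30.0° V = 68.5 + j39.55 V.
Step 5 — Current: I = V / Z = 3.765 + j0.1994 A = 3.77∠3.0° A.
Step 6 — Complex power: S = V·I* = 265.8 + j135.2 VA.
Step 7 — Real power: P = Re(S) = 265.8 W.
Step 8 — Reactive power: Q = Im(S) = 135.2 VAR.
Step 9 — Apparent power: |S| = 298.2 VA.
Step 10 — Power factor: PF = P/|S| = 0.8913 (lagging).

(a) P = 265.8 W  (b) Q = 135.2 VAR  (c) S = 298.2 VA  (d) PF = 0.8913 (lagging)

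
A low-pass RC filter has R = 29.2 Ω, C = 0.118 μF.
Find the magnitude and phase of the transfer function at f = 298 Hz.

Step 1 — Angular frequency: ω = 2π·298 = 1872 rad/s.
Step 2 — Transfer function: H(jω) = 1/(1 + jωRC).
Step 3 — Denominator: 1 + jωRC = 1 + j·1872·29.2·1.18e-07 = 1 + j0.006452.
Step 4 — H = 1 - j0.006451.
Step 5 — Magnitude: |H| = 1 (-0.0 dB); phase: φ = -0.4°.

|H| = 1 (-0.0 dB), φ = -0.4°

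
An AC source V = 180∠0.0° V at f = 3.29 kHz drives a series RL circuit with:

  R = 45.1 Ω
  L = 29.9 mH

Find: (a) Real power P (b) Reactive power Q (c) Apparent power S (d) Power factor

Step 1 — Angular frequency: ω = 2π·f = 2π·3290 = 2.067e+04 rad/s.
Step 2 — Component impedances:
  R: Z = R = 45.1 Ω
  L: Z = jωL = j·2.067e+04·0.0299 = 0 + j618.1 Ω
Step 3 — Series combination: Z_total = R + L = 45.1 + j618.1 Ω = 619.7∠85.8° Ω.
Step 4 — Source phasor: V = 180∠0.0° V = 180 V.
Step 5 — Current: I = V / Z = 0.02114 - j0.2897 A = 0.2905∠-85.8° A.
Step 6 — Complex power: S = V·I* = 3.805 + j52.14 VA.
Step 7 — Real power: P = Re(S) = 3.805 W.
Step 8 — Reactive power: Q = Im(S) = 52.14 VAR.
Step 9 — Apparent power: |S| = 52.28 VA.
Step 10 — Power factor: PF = P/|S| = 0.07277 (lagging).

(a) P = 3.805 W  (b) Q = 52.14 VAR  (c) S = 52.28 VA  (d) PF = 0.07277 (lagging)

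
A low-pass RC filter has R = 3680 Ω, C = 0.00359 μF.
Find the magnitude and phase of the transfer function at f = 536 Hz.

Step 1 — Angular frequency: ω = 2π·536 = 3368 rad/s.
Step 2 — Transfer function: H(jω) = 1/(1 + jωRC).
Step 3 — Denominator: 1 + jωRC = 1 + j·3368·3680·3.59e-09 = 1 + j0.04449.
Step 4 — H = 0.998 - j0.0444.
Step 5 — Magnitude: |H| = 0.999 (-0.0 dB); phase: φ = -2.5°.

|H| = 0.999 (-0.0 dB), φ = -2.5°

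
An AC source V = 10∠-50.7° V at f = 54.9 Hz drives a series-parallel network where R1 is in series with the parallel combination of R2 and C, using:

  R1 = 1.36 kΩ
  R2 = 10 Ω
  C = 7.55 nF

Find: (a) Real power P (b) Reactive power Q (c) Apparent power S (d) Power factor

Step 1 — Angular frequency: ω = 2π·f = 2π·54.9 = 344.9 rad/s.
Step 2 — Component impedances:
  R1: Z = R = 1360 Ω
  R2: Z = R = 10 Ω
  C: Z = 1/(jωC) = -j/(ω·C) = 0 - j3.84e+05 Ω
Step 3 — Parallel branch: R2 || C = 1/(1/R2 + 1/C) = 10 - j0.0002604 Ω.
Step 4 — Series with R1: Z_total = R1 + (R2 || C) = 1370 - j0.0002604 Ω = 1370∠-0.0° Ω.
Step 5 — Source phasor: V = 10∠-50.7° V = 6.334 - j7.738 V.
Step 6 — Current: I = V / Z = 0.004623 - j0.005648 A = 0.007299∠-50.7° A.
Step 7 — Complex power: S = V·I* = 0.07299 - j1.388e-08 VA.
Step 8 — Real power: P = Re(S) = 0.07299 W.
Step 9 — Reactive power: Q = Im(S) = -1.388e-08 VAR.
Step 10 — Apparent power: |S| = 0.07299 VA.
Step 11 — Power factor: PF = P/|S| = 1 (leading).

(a) P = 0.07299 W  (b) Q = -1.388e-08 VAR  (c) S = 0.07299 VA  (d) PF = 1 (leading)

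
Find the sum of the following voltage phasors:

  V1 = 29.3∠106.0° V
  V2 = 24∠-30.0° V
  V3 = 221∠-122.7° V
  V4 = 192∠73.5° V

Step 1 — Convert each phasor to rectangular form:
  V1 = 29.3·(cos(106.0°) + j·sin(106.0°)) = -8.076 + j28.16 V
  V2 = 24·(cos(-30.0°) + j·sin(-30.0°)) = 20.78 - j12 V
  V3 = 221·(cos(-122.7°) + j·sin(-122.7°)) = -119.4 - j186 V
  V4 = 192·(cos(73.5°) + j·sin(73.5°)) = 54.53 + j184.1 V
Step 2 — Sum components: V_total = -52.15 + j14.28 V.
Step 3 — Convert to polar: |V_total| = 54.07 V, ∠V_total = 164.7°.

V_total = 54.07∠164.7° V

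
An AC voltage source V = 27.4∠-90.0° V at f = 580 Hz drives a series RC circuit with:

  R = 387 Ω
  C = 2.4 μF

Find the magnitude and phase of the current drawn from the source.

Step 1 — Angular frequency: ω = 2π·f = 2π·580 = 3644 rad/s.
Step 2 — Component impedances:
  R: Z = R = 387 Ω
  C: Z = 1/(jωC) = -j/(ω·C) = 0 - j114.3 Ω
Step 3 — Series combination: Z_total = R + C = 387 - j114.3 Ω = 403.5∠-16.5° Ω.
Step 4 — Source phasor: V = 27.4∠-90.0° V = 0 - j27.4 V.
Step 5 — Ohm's law: I = V / Z_total = (0 - j27.4) / (387 - j114.3) = 0.01924 - j0.06512 A.
Step 6 — Convert to polar: |I| = 0.0679 A, ∠I = -73.5°.

I = 0.0679∠-73.5° A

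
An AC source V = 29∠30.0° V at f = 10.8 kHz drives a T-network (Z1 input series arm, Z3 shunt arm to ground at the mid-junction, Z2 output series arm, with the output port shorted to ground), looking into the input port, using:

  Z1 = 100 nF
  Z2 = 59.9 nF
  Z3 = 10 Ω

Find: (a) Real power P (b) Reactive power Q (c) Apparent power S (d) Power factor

Step 1 — Angular frequency: ω = 2π·f = 2π·1.08e+04 = 6.786e+04 rad/s.
Step 2 — Component impedances:
  Z1: Z = 1/(jωC) = -j/(ω·C) = 0 - j147.4 Ω
  Z2: Z = 1/(jωC) = -j/(ω·C) = 0 - j246 Ω
  Z3: Z = R = 10 Ω
Step 3 — With the output port shorted to ground, the output series arm Z2 runs from the junction to ground; the shunt arm Z3 also runs from the junction to ground. They appear in parallel: Z3 || Z2 = 9.984 - j0.4058 Ω.
Step 4 — Series with input arm Z1: Z_in = Z1 + (Z3 || Z2) = 9.984 - j147.8 Ω = 148.1∠-86.1° Ω.
Step 5 — Source phasor: V = 29∠30.0° V = 25.11 + j14.5 V.
Step 6 — Current: I = V / Z = -0.08625 + j0.1758 A = 0.1958∠116.1° A.
Step 7 — Complex power: S = V·I* = 0.3828 - j5.665 VA.
Step 8 — Real power: P = Re(S) = 0.3828 W.
Step 9 — Reactive power: Q = Im(S) = -5.665 VAR.
Step 10 — Apparent power: |S| = 5.678 VA.
Step 11 — Power factor: PF = P/|S| = 0.06741 (leading).

(a) P = 0.3828 W  (b) Q = -5.665 VAR  (c) S = 5.678 VA  (d) PF = 0.06741 (leading)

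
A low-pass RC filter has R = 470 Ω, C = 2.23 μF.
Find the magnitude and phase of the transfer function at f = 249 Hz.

Step 1 — Angular frequency: ω = 2π·249 = 1565 rad/s.
Step 2 — Transfer function: H(jω) = 1/(1 + jωRC).
Step 3 — Denominator: 1 + jωRC = 1 + j·1565·470·2.23e-06 = 1 + j1.64.
Step 4 — H = 0.2711 - j0.4445.
Step 5 — Magnitude: |H| = 0.5207 (-5.7 dB); phase: φ = -58.6°.

|H| = 0.5207 (-5.7 dB), φ = -58.6°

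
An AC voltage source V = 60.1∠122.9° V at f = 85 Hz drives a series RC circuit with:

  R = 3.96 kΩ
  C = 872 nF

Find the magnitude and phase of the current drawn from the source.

Step 1 — Angular frequency: ω = 2π·f = 2π·85 = 534.1 rad/s.
Step 2 — Component impedances:
  R: Z = R = 3960 Ω
  C: Z = 1/(jωC) = -j/(ω·C) = 0 - j2147 Ω
Step 3 — Series combination: Z_total = R + C = 3960 - j2147 Ω = 4505∠-28.5° Ω.
Step 4 — Source phasor: V = 60.1∠122.9° V = -32.64 + j50.46 V.
Step 5 — Ohm's law: I = V / Z_total = (-32.64 + j50.46) / (3960 - j2147) = -0.01171 + j0.006393 A.
Step 6 — Convert to polar: |I| = 0.01334 A, ∠I = 151.4°.

I = 0.01334∠151.4° A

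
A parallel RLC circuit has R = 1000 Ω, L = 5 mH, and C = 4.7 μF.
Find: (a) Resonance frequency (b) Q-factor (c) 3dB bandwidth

Step 1 — Resonance: ω₀ = 1/√(LC) = 1/√(0.005·4.7e-06) = 6523 rad/s.
Step 2 — f₀ = ω₀/(2π) = 1038 Hz.
Step 3 — Parallel Q: Q = R/(ω₀L) = 1000/(6523·0.005) = 30.66.
Step 4 — Bandwidth: Δω = ω₀/Q = 212.8 rad/s; BW = Δω/(2π) = 33.86 Hz.

(a) f₀ = 1038 Hz  (b) Q = 30.66  (c) BW = 33.86 Hz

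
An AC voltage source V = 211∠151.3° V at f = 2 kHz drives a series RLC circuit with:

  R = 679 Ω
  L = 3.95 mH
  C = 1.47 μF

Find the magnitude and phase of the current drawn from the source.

Step 1 — Angular frequency: ω = 2π·f = 2π·2000 = 1.257e+04 rad/s.
Step 2 — Component impedances:
  R: Z = R = 679 Ω
  L: Z = jωL = j·1.257e+04·0.00395 = 0 + j49.64 Ω
  C: Z = 1/(jωC) = -j/(ω·C) = 0 - j54.13 Ω
Step 3 — Series combination: Z_total = R + L + C = 679 - j4.497 Ω = 679∠-0.4° Ω.
Step 4 — Source phasor: V = 211∠151.3° V = -185.1 + j101.3 V.
Step 5 — Ohm's law: I = V / Z_total = (-185.1 + j101.3) / (679 - j4.497) = -0.2736 + j0.1474 A.
Step 6 — Convert to polar: |I| = 0.3107 A, ∠I = 151.7°.

I = 0.3107∠151.7° A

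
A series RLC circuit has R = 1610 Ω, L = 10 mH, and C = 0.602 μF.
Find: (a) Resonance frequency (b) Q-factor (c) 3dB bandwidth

Step 1 — Resonance: ω₀ = 1/√(LC) = 1/√(0.01·6.02e-07) = 1.289e+04 rad/s.
Step 2 — f₀ = ω₀/(2π) = 2051 Hz.
Step 3 — Series Q: Q = ω₀L/R = 1.289e+04·0.01/1610 = 0.08005.
Step 4 — Bandwidth: Δω = ω₀/Q = 1.61e+05 rad/s; BW = Δω/(2π) = 2.562e+04 Hz.

(a) f₀ = 2051 Hz  (b) Q = 0.08005  (c) BW = 2.562e+04 Hz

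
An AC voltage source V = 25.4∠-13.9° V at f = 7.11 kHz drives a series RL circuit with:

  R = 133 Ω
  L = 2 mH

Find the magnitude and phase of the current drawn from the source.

Step 1 — Angular frequency: ω = 2π·f = 2π·7110 = 4.467e+04 rad/s.
Step 2 — Component impedances:
  R: Z = R = 133 Ω
  L: Z = jωL = j·4.467e+04·0.002 = 0 + j89.35 Ω
Step 3 — Series combination: Z_total = R + L = 133 + j89.35 Ω = 160.2∠33.9° Ω.
Step 4 — Source phasor: V = 25.4∠-13.9° V = 24.66 - j6.102 V.
Step 5 — Ohm's law: I = V / Z_total = (24.66 - j6.102) / (133 + j89.35) = 0.1065 - j0.1174 A.
Step 6 — Convert to polar: |I| = 0.1585 A, ∠I = -47.8°.

I = 0.1585∠-47.8° A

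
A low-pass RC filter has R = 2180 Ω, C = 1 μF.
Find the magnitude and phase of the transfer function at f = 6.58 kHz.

Step 1 — Angular frequency: ω = 2π·6580 = 4.134e+04 rad/s.
Step 2 — Transfer function: H(jω) = 1/(1 + jωRC).
Step 3 — Denominator: 1 + jωRC = 1 + j·4.134e+04·2180·1e-06 = 1 + j90.13.
Step 4 — H = 0.0001231 - j0.01109.
Step 5 — Magnitude: |H| = 0.01109 (-39.1 dB); phase: φ = -89.4°.

|H| = 0.01109 (-39.1 dB), φ = -89.4°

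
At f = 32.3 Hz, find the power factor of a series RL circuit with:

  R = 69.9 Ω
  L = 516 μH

Step 1 — Angular frequency: ω = 2π·f = 2π·32.3 = 202.9 rad/s.
Step 2 — Component impedances:
  R: Z = R = 69.9 Ω
  L: Z = jωL = j·202.9·0.000516 = 0 + j0.1047 Ω
Step 3 — Series combination: Z_total = R + L = 69.9 + j0.1047 Ω = 69.9∠0.1° Ω.
Step 4 — Power factor: PF = cos(φ) = Re(Z)/|Z| = 69.9/69.9 = 1.
Step 5 — Type: Im(Z) = 0.1047 ⇒ lagging (phase φ = 0.1°).

PF = 1 (lagging, φ = 0.1°)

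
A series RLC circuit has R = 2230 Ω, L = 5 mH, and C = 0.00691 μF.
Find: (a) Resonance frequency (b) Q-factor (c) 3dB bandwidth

Step 1 — Resonance: ω₀ = 1/√(LC) = 1/√(0.005·6.91e-09) = 1.701e+05 rad/s.
Step 2 — f₀ = ω₀/(2π) = 2.708e+04 Hz.
Step 3 — Series Q: Q = ω₀L/R = 1.701e+05·0.005/2230 = 0.3815.
Step 4 — Bandwidth: Δω = ω₀/Q = 4.46e+05 rad/s; BW = Δω/(2π) = 7.098e+04 Hz.

(a) f₀ = 2.708e+04 Hz  (b) Q = 0.3815  (c) BW = 7.098e+04 Hz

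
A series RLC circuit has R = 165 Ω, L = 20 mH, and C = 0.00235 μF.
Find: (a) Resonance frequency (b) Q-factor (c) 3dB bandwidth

Step 1 — Resonance: ω₀ = 1/√(LC) = 1/√(0.02·2.35e-09) = 1.459e+05 rad/s.
Step 2 — f₀ = ω₀/(2π) = 2.322e+04 Hz.
Step 3 — Series Q: Q = ω₀L/R = 1.459e+05·0.02/165 = 17.68.
Step 4 — Bandwidth: Δω = ω₀/Q = 8250 rad/s; BW = Δω/(2π) = 1313 Hz.

(a) f₀ = 2.322e+04 Hz  (b) Q = 17.68  (c) BW = 1313 Hz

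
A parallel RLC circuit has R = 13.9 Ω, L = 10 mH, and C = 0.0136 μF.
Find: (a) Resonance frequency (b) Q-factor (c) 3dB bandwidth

Step 1 — Resonance: ω₀ = 1/√(LC) = 1/√(0.01·1.36e-08) = 8.575e+04 rad/s.
Step 2 — f₀ = ω₀/(2π) = 1.365e+04 Hz.
Step 3 — Parallel Q: Q = R/(ω₀L) = 13.9/(8.575e+04·0.01) = 0.01621.
Step 4 — Bandwidth: Δω = ω₀/Q = 5.29e+06 rad/s; BW = Δω/(2π) = 8.419e+05 Hz.

(a) f₀ = 1.365e+04 Hz  (b) Q = 0.01621  (c) BW = 8.419e+05 Hz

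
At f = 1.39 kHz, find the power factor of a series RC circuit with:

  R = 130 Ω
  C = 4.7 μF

Step 1 — Angular frequency: ω = 2π·f = 2π·1390 = 8734 rad/s.
Step 2 — Component impedances:
  R: Z = R = 130 Ω
  C: Z = 1/(jωC) = -j/(ω·C) = 0 - j24.36 Ω
Step 3 — Series combination: Z_total = R + C = 130 - j24.36 Ω = 132.3∠-10.6° Ω.
Step 4 — Power factor: PF = cos(φ) = Re(Z)/|Z| = 130/132.26 = 0.9829.
Step 5 — Type: Im(Z) = -24.36 ⇒ leading (phase φ = -10.6°).

PF = 0.9829 (leading, φ = -10.6°)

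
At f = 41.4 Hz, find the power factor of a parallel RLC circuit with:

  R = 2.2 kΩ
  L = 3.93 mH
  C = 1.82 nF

Step 1 — Angular frequency: ω = 2π·f = 2π·41.4 = 260.1 rad/s.
Step 2 — Component impedances:
  R: Z = R = 2200 Ω
  L: Z = jωL = j·260.1·0.00393 = 0 + j1.022 Ω
  C: Z = 1/(jωC) = -j/(ω·C) = 0 - j2.112e+06 Ω
Step 3 — Parallel combination: 1/Z_total = 1/R + 1/L + 1/C; Z_total = 0.000475 + j1.022 Ω = 1.022∠90.0° Ω.
Step 4 — Power factor: PF = cos(φ) = Re(Z)/|Z| = 0.00047503/1.0223 = 0.0004647.
Step 5 — Type: Im(Z) = 1.022 ⇒ lagging (phase φ = 90.0°).

PF = 0.0004647 (lagging, φ = 90.0°)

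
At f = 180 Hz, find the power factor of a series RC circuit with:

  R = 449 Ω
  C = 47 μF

Step 1 — Angular frequency: ω = 2π·f = 2π·180 = 1131 rad/s.
Step 2 — Component impedances:
  R: Z = R = 449 Ω
  C: Z = 1/(jωC) = -j/(ω·C) = 0 - j18.81 Ω
Step 3 — Series combination: Z_total = R + C = 449 - j18.81 Ω = 449.4∠-2.4° Ω.
Step 4 — Power factor: PF = cos(φ) = Re(Z)/|Z| = 449/449.4 = 0.9991.
Step 5 — Type: Im(Z) = -18.81 ⇒ leading (phase φ = -2.4°).

PF = 0.9991 (leading, φ = -2.4°)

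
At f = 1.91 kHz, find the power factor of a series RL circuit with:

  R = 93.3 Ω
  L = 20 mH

Step 1 — Angular frequency: ω = 2π·f = 2π·1910 = 1.2e+04 rad/s.
Step 2 — Component impedances:
  R: Z = R = 93.3 Ω
  L: Z = jωL = j·1.2e+04·0.02 = 0 + j240 Ω
Step 3 — Series combination: Z_total = R + L = 93.3 + j240 Ω = 257.5∠68.8° Ω.
Step 4 — Power factor: PF = cos(φ) = Re(Z)/|Z| = 93.3/257.5 = 0.3623.
Step 5 — Type: Im(Z) = 240 ⇒ lagging (phase φ = 68.8°).

PF = 0.3623 (lagging, φ = 68.8°)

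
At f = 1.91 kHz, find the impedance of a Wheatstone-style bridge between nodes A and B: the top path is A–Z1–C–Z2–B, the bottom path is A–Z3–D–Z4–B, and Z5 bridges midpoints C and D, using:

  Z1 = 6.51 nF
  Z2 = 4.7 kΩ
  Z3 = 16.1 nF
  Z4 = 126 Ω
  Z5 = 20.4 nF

Step 1 — Angular frequency: ω = 2π·f = 2π·1910 = 1.2e+04 rad/s.
Step 2 — Component impedances:
  Z1: Z = 1/(jωC) = -j/(ω·C) = 0 - j1.28e+04 Ω
  Z2: Z = R = 4700 Ω
  Z3: Z = 1/(jωC) = -j/(ω·C) = 0 - j5176 Ω
  Z4: Z = R = 126 Ω
  Z5: Z = 1/(jωC) = -j/(ω·C) = 0 - j4085 Ω
Step 3 — Bridge requires nodal analysis (the Z5 bridge couples midpoints C and D, so the two paths cannot be reduced to a simple series/parallel combination). Setting node B to ground and injecting 1 A at node A, the 3-node admittance system at A, C, D solves to V_A = Z_AB = 229.3 - j3840 Ω = 3847∠-86.6° Ω.

Z = 229.3 - j3840 Ω = 3847∠-86.6° Ω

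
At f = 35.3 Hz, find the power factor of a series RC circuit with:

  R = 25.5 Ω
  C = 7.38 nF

Step 1 — Angular frequency: ω = 2π·f = 2π·35.3 = 221.8 rad/s.
Step 2 — Component impedances:
  R: Z = R = 25.5 Ω
  C: Z = 1/(jωC) = -j/(ω·C) = 0 - j6.109e+05 Ω
Step 3 — Series combination: Z_total = R + C = 25.5 - j6.109e+05 Ω = 6.109e+05∠-90.0° Ω.
Step 4 — Power factor: PF = cos(φ) = Re(Z)/|Z| = 25.5/6.109e+05 = 4.174e-05.
Step 5 — Type: Im(Z) = -6.109e+05 ⇒ leading (phase φ = -90.0°).

PF = 4.174e-05 (leading, φ = -90.0°)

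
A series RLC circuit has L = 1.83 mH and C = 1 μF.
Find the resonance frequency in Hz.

Step 1 — Resonance condition Im(Z)=0 gives ω₀ = 1/√(LC).
Step 2 — ω₀ = 1/√(0.00183·1e-06) = 2.338e+04 rad/s.
Step 3 — f₀ = ω₀/(2π) = 3720 Hz.

f₀ = 3720 Hz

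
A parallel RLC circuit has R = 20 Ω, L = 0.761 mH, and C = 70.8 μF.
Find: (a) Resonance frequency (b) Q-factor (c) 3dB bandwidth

Step 1 — Resonance: ω₀ = 1/√(LC) = 1/√(0.000761·7.08e-05) = 4308 rad/s.
Step 2 — f₀ = ω₀/(2π) = 685.7 Hz.
Step 3 — Parallel Q: Q = R/(ω₀L) = 20/(4308·0.000761) = 6.1.
Step 4 — Bandwidth: Δω = ω₀/Q = 706.2 rad/s; BW = Δω/(2π) = 112.4 Hz.

(a) f₀ = 685.7 Hz  (b) Q = 6.1  (c) BW = 112.4 Hz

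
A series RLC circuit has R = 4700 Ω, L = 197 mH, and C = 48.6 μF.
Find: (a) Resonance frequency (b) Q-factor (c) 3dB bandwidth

Step 1 — Resonance: ω₀ = 1/√(LC) = 1/√(0.197·4.86e-05) = 323.2 rad/s.
Step 2 — f₀ = ω₀/(2π) = 51.44 Hz.
Step 3 — Series Q: Q = ω₀L/R = 323.2·0.197/4700 = 0.01355.
Step 4 — Bandwidth: Δω = ω₀/Q = 2.386e+04 rad/s; BW = Δω/(2π) = 3797 Hz.

(a) f₀ = 51.44 Hz  (b) Q = 0.01355  (c) BW = 3797 Hz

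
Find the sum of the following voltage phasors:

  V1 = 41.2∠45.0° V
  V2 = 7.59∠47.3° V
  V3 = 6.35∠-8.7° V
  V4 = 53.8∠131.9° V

Step 1 — Convert each phasor to rectangular form:
  V1 = 41.2·(cos(45.0°) + j·sin(45.0°)) = 29.13 + j29.13 V
  V2 = 7.59·(cos(47.3°) + j·sin(47.3°)) = 5.147 + j5.578 V
  V3 = 6.35·(cos(-8.7°) + j·sin(-8.7°)) = 6.277 - j0.9605 V
  V4 = 53.8·(cos(131.9°) + j·sin(131.9°)) = -35.93 + j40.04 V
Step 2 — Sum components: V_total = 4.628 + j73.79 V.
Step 3 — Convert to polar: |V_total| = 73.94 V, ∠V_total = 86.4°.

V_total = 73.94∠86.4° V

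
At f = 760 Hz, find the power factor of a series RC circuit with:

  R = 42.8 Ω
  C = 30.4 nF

Step 1 — Angular frequency: ω = 2π·f = 2π·760 = 4775 rad/s.
Step 2 — Component impedances:
  R: Z = R = 42.8 Ω
  C: Z = 1/(jωC) = -j/(ω·C) = 0 - j6889 Ω
Step 3 — Series combination: Z_total = R + C = 42.8 - j6889 Ω = 6889∠-89.6° Ω.
Step 4 — Power factor: PF = cos(φ) = Re(Z)/|Z| = 42.8/6889 = 0.006213.
Step 5 — Type: Im(Z) = -6889 ⇒ leading (phase φ = -89.6°).

PF = 0.006213 (leading, φ = -89.6°)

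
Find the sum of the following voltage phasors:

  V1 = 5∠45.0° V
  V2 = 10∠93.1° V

Step 1 — Convert each phasor to rectangular form:
  V1 = 5·(cos(45.0°) + j·sin(45.0°)) = 3.536 + j3.536 V
  V2 = 10·(cos(93.1°) + j·sin(93.1°)) = -0.5408 + j9.985 V
Step 2 — Sum components: V_total = 2.995 + j13.52 V.
Step 3 — Convert to polar: |V_total| = 13.85 V, ∠V_total = 77.5°.

V_total = 13.85∠77.5° V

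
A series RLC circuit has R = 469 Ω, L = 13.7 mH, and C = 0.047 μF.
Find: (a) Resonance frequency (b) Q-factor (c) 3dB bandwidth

Step 1 — Resonance condition Im(Z)=0 gives ω₀ = 1/√(LC).
Step 2 — ω₀ = 1/√(0.0137·4.7e-08) = 3.941e+04 rad/s.
Step 3 — f₀ = ω₀/(2π) = 6272 Hz.
Step 4 — Series Q: Q = ω₀L/R = 3.941e+04·0.0137/469 = 1.151.
Step 5 — 3dB bandwidth: Δω = ω₀/Q = 3.423e+04 rad/s; BW = Δω/(2π) = 5448 Hz.

(a) f₀ = 6272 Hz  (b) Q = 1.151  (c) BW = 5448 Hz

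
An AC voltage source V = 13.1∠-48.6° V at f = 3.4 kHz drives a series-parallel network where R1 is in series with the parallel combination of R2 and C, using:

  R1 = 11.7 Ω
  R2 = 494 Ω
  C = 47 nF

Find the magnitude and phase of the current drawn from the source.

Step 1 — Angular frequency: ω = 2π·f = 2π·3400 = 2.136e+04 rad/s.
Step 2 — Component impedances:
  R1: Z = R = 11.7 Ω
  R2: Z = R = 494 Ω
  C: Z = 1/(jωC) = -j/(ω·C) = 0 - j996 Ω
Step 3 — Parallel branch: R2 || C = 1/(1/R2 + 1/C) = 396.5 - j196.6 Ω.
Step 4 — Series with R1: Z_total = R1 + (R2 || C) = 408.2 - j196.6 Ω = 453.1∠-25.7° Ω.
Step 5 — Source phasor: V = 13.1∠-48.6° V = 8.663 - j9.826 V.
Step 6 — Ohm's law: I = V / Z_total = (8.663 - j9.826) / (408.2 - j196.6) = 0.02664 - j0.01124 A.
Step 7 — Convert to polar: |I| = 0.02891 A, ∠I = -22.9°.

I = 0.02891∠-22.9° A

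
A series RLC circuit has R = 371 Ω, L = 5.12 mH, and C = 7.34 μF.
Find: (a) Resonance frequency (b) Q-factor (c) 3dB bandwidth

Step 1 — Resonance: ω₀ = 1/√(LC) = 1/√(0.00512·7.34e-06) = 5158 rad/s.
Step 2 — f₀ = ω₀/(2π) = 821 Hz.
Step 3 — Series Q: Q = ω₀L/R = 5158·0.00512/371 = 0.07119.
Step 4 — Bandwidth: Δω = ω₀/Q = 7.246e+04 rad/s; BW = Δω/(2π) = 1.153e+04 Hz.

(a) f₀ = 821 Hz  (b) Q = 0.07119  (c) BW = 1.153e+04 Hz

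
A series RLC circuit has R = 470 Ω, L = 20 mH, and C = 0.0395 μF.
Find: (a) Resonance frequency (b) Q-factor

Step 1 — Resonance condition Im(Z)=0 gives ω₀ = 1/√(LC).
Step 2 — ω₀ = 1/√(0.02·3.95e-08) = 3.558e+04 rad/s.
Step 3 — f₀ = ω₀/(2π) = 5662 Hz.
Step 4 — Series Q: Q = ω₀L/R = 3.558e+04·0.02/470 = 1.514.

(a) f₀ = 5662 Hz  (b) Q = 1.514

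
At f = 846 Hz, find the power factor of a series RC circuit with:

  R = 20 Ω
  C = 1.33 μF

Step 1 — Angular frequency: ω = 2π·f = 2π·846 = 5316 rad/s.
Step 2 — Component impedances:
  R: Z = R = 20 Ω
  C: Z = 1/(jωC) = -j/(ω·C) = 0 - j141.4 Ω
Step 3 — Series combination: Z_total = R + C = 20 - j141.4 Ω = 142.9∠-82.0° Ω.
Step 4 — Power factor: PF = cos(φ) = Re(Z)/|Z| = 20/142.9 = 0.14.
Step 5 — Type: Im(Z) = -141.4 ⇒ leading (phase φ = -82.0°).

PF = 0.14 (leading, φ = -82.0°)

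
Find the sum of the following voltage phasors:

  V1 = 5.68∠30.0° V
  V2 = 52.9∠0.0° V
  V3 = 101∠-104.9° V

Step 1 — Convert each phasor to rectangular form:
  V1 = 5.68·(cos(30.0°) + j·sin(30.0°)) = 4.919 + j2.84 V
  V2 = 52.9·(cos(0.0°) + j·sin(0.0°)) = 52.9 V
  V3 = 101·(cos(-104.9°) + j·sin(-104.9°)) = -25.97 - j97.6 V
Step 2 — Sum components: V_total = 31.85 - j94.76 V.
Step 3 — Convert to polar: |V_total| = 99.97 V, ∠V_total = -71.4°.

V_total = 99.97∠-71.4° V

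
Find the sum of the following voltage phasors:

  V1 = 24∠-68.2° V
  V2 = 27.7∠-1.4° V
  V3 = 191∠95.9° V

Step 1 — Convert each phasor to rectangular form:
  V1 = 24·(cos(-68.2°) + j·sin(-68.2°)) = 8.913 - j22.28 V
  V2 = 27.7·(cos(-1.4°) + j·sin(-1.4°)) = 27.69 - j0.6768 V
  V3 = 191·(cos(95.9°) + j·sin(95.9°)) = -19.63 + j190 V
Step 2 — Sum components: V_total = 16.97 + j167 V.
Step 3 — Convert to polar: |V_total| = 167.9 V, ∠V_total = 84.2°.

V_total = 167.9∠84.2° V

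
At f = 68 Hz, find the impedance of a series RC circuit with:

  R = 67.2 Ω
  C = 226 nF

Step 1 — Angular frequency: ω = 2π·f = 2π·68 = 427.3 rad/s.
Step 2 — Component impedances:
  R: Z = R = 67.2 Ω
  C: Z = 1/(jωC) = -j/(ω·C) = 0 - j1.036e+04 Ω
Step 3 — Series combination: Z_total = R + C = 67.2 - j1.036e+04 Ω = 1.036e+04∠-89.6° Ω.

Z = 67.2 - j1.036e+04 Ω = 1.036e+04∠-89.6° Ω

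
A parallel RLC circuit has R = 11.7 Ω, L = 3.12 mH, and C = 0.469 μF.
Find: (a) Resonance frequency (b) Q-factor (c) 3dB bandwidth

Step 1 — Resonance: ω₀ = 1/√(LC) = 1/√(0.00312·4.69e-07) = 2.614e+04 rad/s.
Step 2 — f₀ = ω₀/(2π) = 4161 Hz.
Step 3 — Parallel Q: Q = R/(ω₀L) = 11.7/(2.614e+04·0.00312) = 0.1434.
Step 4 — Bandwidth: Δω = ω₀/Q = 1.822e+05 rad/s; BW = Δω/(2π) = 2.9e+04 Hz.

(a) f₀ = 4161 Hz  (b) Q = 0.1434  (c) BW = 2.9e+04 Hz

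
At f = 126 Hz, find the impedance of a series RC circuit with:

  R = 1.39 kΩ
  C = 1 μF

Step 1 — Angular frequency: ω = 2π·f = 2π·126 = 791.7 rad/s.
Step 2 — Component impedances:
  R: Z = R = 1390 Ω
  C: Z = 1/(jωC) = -j/(ω·C) = 0 - j1263 Ω
Step 3 — Series combination: Z_total = R + C = 1390 - j1263 Ω = 1878∠-42.3° Ω.

Z = 1390 - j1263 Ω = 1878∠-42.3° Ω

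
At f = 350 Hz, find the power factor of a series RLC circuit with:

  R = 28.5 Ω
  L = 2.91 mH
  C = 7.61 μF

Step 1 — Angular frequency: ω = 2π·f = 2π·350 = 2199 rad/s.
Step 2 — Component impedances:
  R: Z = R = 28.5 Ω
  L: Z = jωL = j·2199·0.00291 = 0 + j6.399 Ω
  C: Z = 1/(jωC) = -j/(ω·C) = 0 - j59.75 Ω
Step 3 — Series combination: Z_total = R + L + C = 28.5 - j53.35 Ω = 60.49∠-61.9° Ω.
Step 4 — Power factor: PF = cos(φ) = Re(Z)/|Z| = 28.5/60.49 = 0.4712.
Step 5 — Type: Im(Z) = -53.35 ⇒ leading (phase φ = -61.9°).

PF = 0.4712 (leading, φ = -61.9°)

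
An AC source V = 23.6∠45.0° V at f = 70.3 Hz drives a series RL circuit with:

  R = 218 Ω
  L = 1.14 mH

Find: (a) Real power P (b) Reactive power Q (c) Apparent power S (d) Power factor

Step 1 — Angular frequency: ω = 2π·f = 2π·70.3 = 441.7 rad/s.
Step 2 — Component impedances:
  R: Z = R = 218 Ω
  L: Z = jωL = j·441.7·0.00114 = 0 + j0.5035 Ω
Step 3 — Series combination: Z_total = R + L = 218 + j0.5035 Ω = 218∠0.1° Ω.
Step 4 — Source phasor: V = 23.6∠45.0° V = 16.69 + j16.69 V.
Step 5 — Current: I = V / Z = 0.07673 + j0.07637 A = 0.1083∠44.9° A.
Step 6 — Complex power: S = V·I* = 2.555 + j0.005901 VA.
Step 7 — Real power: P = Re(S) = 2.555 W.
Step 8 — Reactive power: Q = Im(S) = 0.005901 VAR.
Step 9 — Apparent power: |S| = 2.555 VA.
Step 10 — Power factor: PF = P/|S| = 1 (lagging).

(a) P = 2.555 W  (b) Q = 0.005901 VAR  (c) S = 2.555 VA  (d) PF = 1 (lagging)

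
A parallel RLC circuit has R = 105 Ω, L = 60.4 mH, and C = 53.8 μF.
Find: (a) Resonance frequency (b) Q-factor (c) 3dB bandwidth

Step 1 — Resonance: ω₀ = 1/√(LC) = 1/√(0.0604·5.38e-05) = 554.7 rad/s.
Step 2 — f₀ = ω₀/(2π) = 88.29 Hz.
Step 3 — Parallel Q: Q = R/(ω₀L) = 105/(554.7·0.0604) = 3.134.
Step 4 — Bandwidth: Δω = ω₀/Q = 177 rad/s; BW = Δω/(2π) = 28.17 Hz.

(a) f₀ = 88.29 Hz  (b) Q = 3.134  (c) BW = 28.17 Hz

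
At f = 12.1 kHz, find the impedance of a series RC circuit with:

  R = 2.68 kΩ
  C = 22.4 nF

Step 1 — Angular frequency: ω = 2π·f = 2π·1.21e+04 = 7.603e+04 rad/s.
Step 2 — Component impedances:
  R: Z = R = 2680 Ω
  C: Z = 1/(jωC) = -j/(ω·C) = 0 - j587.2 Ω
Step 3 — Series combination: Z_total = R + C = 2680 - j587.2 Ω = 2744∠-12.4° Ω.

Z = 2680 - j587.2 Ω = 2744∠-12.4° Ω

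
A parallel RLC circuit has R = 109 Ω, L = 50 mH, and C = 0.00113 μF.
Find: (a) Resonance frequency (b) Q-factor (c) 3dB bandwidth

Step 1 — Resonance: ω₀ = 1/√(LC) = 1/√(0.05·1.13e-09) = 1.33e+05 rad/s.
Step 2 — f₀ = ω₀/(2π) = 2.117e+04 Hz.
Step 3 — Parallel Q: Q = R/(ω₀L) = 109/(1.33e+05·0.05) = 0.01639.
Step 4 — Bandwidth: Δω = ω₀/Q = 8.119e+06 rad/s; BW = Δω/(2π) = 1.292e+06 Hz.

(a) f₀ = 2.117e+04 Hz  (b) Q = 0.01639  (c) BW = 1.292e+06 Hz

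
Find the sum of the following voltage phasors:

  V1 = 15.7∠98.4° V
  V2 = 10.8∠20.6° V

Step 1 — Convert each phasor to rectangular form:
  V1 = 15.7·(cos(98.4°) + j·sin(98.4°)) = -2.294 + j15.53 V
  V2 = 10.8·(cos(20.6°) + j·sin(20.6°)) = 10.11 + j3.8 V
Step 2 — Sum components: V_total = 7.816 + j19.33 V.
Step 3 — Convert to polar: |V_total| = 20.85 V, ∠V_total = 68.0°.

V_total = 20.85∠68.0° V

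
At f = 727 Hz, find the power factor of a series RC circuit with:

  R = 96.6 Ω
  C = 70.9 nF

Step 1 — Angular frequency: ω = 2π·f = 2π·727 = 4568 rad/s.
Step 2 — Component impedances:
  R: Z = R = 96.6 Ω
  C: Z = 1/(jωC) = -j/(ω·C) = 0 - j3088 Ω
Step 3 — Series combination: Z_total = R + C = 96.6 - j3088 Ω = 3089∠-88.2° Ω.
Step 4 — Power factor: PF = cos(φ) = Re(Z)/|Z| = 96.6/3089 = 0.03127.
Step 5 — Type: Im(Z) = -3088 ⇒ leading (phase φ = -88.2°).

PF = 0.03127 (leading, φ = -88.2°)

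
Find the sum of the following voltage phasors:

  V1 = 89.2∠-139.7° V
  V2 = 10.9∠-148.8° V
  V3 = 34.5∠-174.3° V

Step 1 — Convert each phasor to rectangular form:
  V1 = 89.2·(cos(-139.7°) + j·sin(-139.7°)) = -68.03 - j57.69 V
  V2 = 10.9·(cos(-148.8°) + j·sin(-148.8°)) = -9.323 - j5.646 V
  V3 = 34.5·(cos(-174.3°) + j·sin(-174.3°)) = -34.33 - j3.427 V
Step 2 — Sum components: V_total = -111.7 - j66.77 V.
Step 3 — Convert to polar: |V_total| = 130.1 V, ∠V_total = -149.1°.

V_total = 130.1∠-149.1° V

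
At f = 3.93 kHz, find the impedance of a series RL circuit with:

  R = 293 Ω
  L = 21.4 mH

Step 1 — Angular frequency: ω = 2π·f = 2π·3930 = 2.469e+04 rad/s.
Step 2 — Component impedances:
  R: Z = R = 293 Ω
  L: Z = jωL = j·2.469e+04·0.0214 = 0 + j528.4 Ω
Step 3 — Series combination: Z_total = R + L = 293 + j528.4 Ω = 604.2∠61.0° Ω.

Z = 293 + j528.4 Ω = 604.2∠61.0° Ω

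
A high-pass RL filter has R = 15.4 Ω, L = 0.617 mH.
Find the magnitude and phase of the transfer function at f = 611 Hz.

Step 1 — Angular frequency: ω = 2π·611 = 3839 rad/s.
Step 2 — Transfer function: H(jω) = jωL/(R + jωL).
Step 3 — Numerator jωL = j·2.369; denominator R + jωL = 15.4 + j2.369.
Step 4 — H = 0.02311 + j0.1503.
Step 5 — Magnitude: |H| = 0.152 (-16.4 dB); phase: φ = 81.3°.

|H| = 0.152 (-16.4 dB), φ = 81.3°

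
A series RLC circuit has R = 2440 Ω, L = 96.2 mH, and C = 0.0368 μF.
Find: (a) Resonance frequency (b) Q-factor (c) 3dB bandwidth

Step 1 — Resonance condition Im(Z)=0 gives ω₀ = 1/√(LC).
Step 2 — ω₀ = 1/√(0.0962·3.68e-08) = 1.681e+04 rad/s.
Step 3 — f₀ = ω₀/(2π) = 2675 Hz.
Step 4 — Series Q: Q = ω₀L/R = 1.681e+04·0.0962/2440 = 0.6626.
Step 5 — 3dB bandwidth: Δω = ω₀/Q = 2.536e+04 rad/s; BW = Δω/(2π) = 4037 Hz.

(a) f₀ = 2675 Hz  (b) Q = 0.6626  (c) BW = 4037 Hz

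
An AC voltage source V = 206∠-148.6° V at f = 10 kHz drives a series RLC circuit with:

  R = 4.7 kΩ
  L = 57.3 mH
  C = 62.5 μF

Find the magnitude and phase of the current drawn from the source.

Step 1 — Angular frequency: ω = 2π·f = 2π·1e+04 = 6.283e+04 rad/s.
Step 2 — Component impedances:
  R: Z = R = 4700 Ω
  L: Z = jωL = j·6.283e+04·0.0573 = 0 + j3600 Ω
  C: Z = 1/(jωC) = -j/(ω·C) = 0 - j0.2546 Ω
Step 3 — Series combination: Z_total = R + L + C = 4700 + j3600 Ω = 5920∠37.5° Ω.
Step 4 — Source phasor: V = 206∠-148.6° V = -175.8 - j107.3 V.
Step 5 — Ohm's law: I = V / Z_total = (-175.8 - j107.3) / (4700 + j3600) = -0.0346 + j0.003668 A.
Step 6 — Convert to polar: |I| = 0.0348 A, ∠I = 173.9°.

I = 0.0348∠173.9° A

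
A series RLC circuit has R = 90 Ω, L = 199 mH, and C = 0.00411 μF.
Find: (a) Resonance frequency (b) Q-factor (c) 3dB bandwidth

Step 1 — Resonance: ω₀ = 1/√(LC) = 1/√(0.199·4.11e-09) = 3.497e+04 rad/s.
Step 2 — f₀ = ω₀/(2π) = 5565 Hz.
Step 3 — Series Q: Q = ω₀L/R = 3.497e+04·0.199/90 = 77.31.
Step 4 — Bandwidth: Δω = ω₀/Q = 452.3 rad/s; BW = Δω/(2π) = 71.98 Hz.

(a) f₀ = 5565 Hz  (b) Q = 77.31  (c) BW = 71.98 Hz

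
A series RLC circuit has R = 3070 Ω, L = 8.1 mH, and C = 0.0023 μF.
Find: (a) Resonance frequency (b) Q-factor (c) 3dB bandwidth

Step 1 — Resonance: ω₀ = 1/√(LC) = 1/√(0.0081·2.3e-09) = 2.317e+05 rad/s.
Step 2 — f₀ = ω₀/(2π) = 3.687e+04 Hz.
Step 3 — Series Q: Q = ω₀L/R = 2.317e+05·0.0081/3070 = 0.6113.
Step 4 — Bandwidth: Δω = ω₀/Q = 3.79e+05 rad/s; BW = Δω/(2π) = 6.032e+04 Hz.

(a) f₀ = 3.687e+04 Hz  (b) Q = 0.6113  (c) BW = 6.032e+04 Hz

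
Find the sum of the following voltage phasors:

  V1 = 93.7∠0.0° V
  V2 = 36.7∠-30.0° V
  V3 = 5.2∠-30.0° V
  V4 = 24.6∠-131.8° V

Step 1 — Convert each phasor to rectangular form:
  V1 = 93.7·(cos(0.0°) + j·sin(0.0°)) = 93.7 V
  V2 = 36.7·(cos(-30.0°) + j·sin(-30.0°)) = 31.78 - j18.35 V
  V3 = 5.2·(cos(-30.0°) + j·sin(-30.0°)) = 4.503 - j2.6 V
  V4 = 24.6·(cos(-131.8°) + j·sin(-131.8°)) = -16.4 - j18.34 V
Step 2 — Sum components: V_total = 113.6 - j39.29 V.
Step 3 — Convert to polar: |V_total| = 120.2 V, ∠V_total = -19.1°.

V_total = 120.2∠-19.1° V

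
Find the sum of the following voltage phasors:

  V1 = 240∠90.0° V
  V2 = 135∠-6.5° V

Step 1 — Convert each phasor to rectangular form:
  V1 = 240·(cos(90.0°) + j·sin(90.0°)) = 0 + j240 V
  V2 = 135·(cos(-6.5°) + j·sin(-6.5°)) = 134.1 - j15.28 V
Step 2 — Sum components: V_total = 134.1 + j224.7 V.
Step 3 — Convert to polar: |V_total| = 261.7 V, ∠V_total = 59.2°.

V_total = 261.7∠59.2° V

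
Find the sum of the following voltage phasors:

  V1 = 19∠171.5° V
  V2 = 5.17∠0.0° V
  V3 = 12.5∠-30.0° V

Step 1 — Convert each phasor to rectangular form:
  V1 = 19·(cos(171.5°) + j·sin(171.5°)) = -18.79 + j2.808 V
  V2 = 5.17·(cos(0.0°) + j·sin(0.0°)) = 5.17 V
  V3 = 12.5·(cos(-30.0°) + j·sin(-30.0°)) = 10.83 - j6.25 V
Step 2 — Sum components: V_total = -2.796 - j3.442 V.
Step 3 — Convert to polar: |V_total| = 4.434 V, ∠V_total = -129.1°.

V_total = 4.434∠-129.1° V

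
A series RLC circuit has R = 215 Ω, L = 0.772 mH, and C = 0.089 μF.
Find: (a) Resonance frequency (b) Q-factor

Step 1 — Resonance condition Im(Z)=0 gives ω₀ = 1/√(LC).
Step 2 — ω₀ = 1/√(0.000772·8.9e-08) = 1.206e+05 rad/s.
Step 3 — f₀ = ω₀/(2π) = 1.92e+04 Hz.
Step 4 — Series Q: Q = ω₀L/R = 1.206e+05·0.000772/215 = 0.4332.

(a) f₀ = 1.92e+04 Hz  (b) Q = 0.4332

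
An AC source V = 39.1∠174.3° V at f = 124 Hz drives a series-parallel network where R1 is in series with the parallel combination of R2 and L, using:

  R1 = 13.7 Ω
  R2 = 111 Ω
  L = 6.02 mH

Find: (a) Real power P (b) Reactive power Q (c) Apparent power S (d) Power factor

Step 1 — Angular frequency: ω = 2π·f = 2π·124 = 779.1 rad/s.
Step 2 — Component impedances:
  R1: Z = R = 13.7 Ω
  R2: Z = R = 111 Ω
  L: Z = jωL = j·779.1·0.00602 = 0 + j4.69 Ω
Step 3 — Parallel branch: R2 || L = 1/(1/R2 + 1/L) = 0.1978 + j4.682 Ω.
Step 4 — Series with R1: Z_total = R1 + (R2 || L) = 13.9 + j4.682 Ω = 14.67∠18.6° Ω.
Step 5 — Source phasor: V = 39.1∠174.3° V = -38.91 + j3.883 V.
Step 6 — Current: I = V / Z = -2.43 + j1.098 A = 2.666∠155.7° A.
Step 7 — Complex power: S = V·I* = 98.79 + j33.28 VA.
Step 8 — Real power: P = Re(S) = 98.79 W.
Step 9 — Reactive power: Q = Im(S) = 33.28 VAR.
Step 10 — Apparent power: |S| = 104.2 VA.
Step 11 — Power factor: PF = P/|S| = 0.9477 (lagging).

(a) P = 98.79 W  (b) Q = 33.28 VAR  (c) S = 104.2 VA  (d) PF = 0.9477 (lagging)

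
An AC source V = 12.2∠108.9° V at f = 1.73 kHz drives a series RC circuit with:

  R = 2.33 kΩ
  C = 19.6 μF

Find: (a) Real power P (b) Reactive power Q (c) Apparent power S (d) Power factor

Step 1 — Angular frequency: ω = 2π·f = 2π·1730 = 1.087e+04 rad/s.
Step 2 — Component impedances:
  R: Z = R = 2330 Ω
  C: Z = 1/(jωC) = -j/(ω·C) = 0 - j4.694 Ω
Step 3 — Series combination: Z_total = R + C = 2330 - j4.694 Ω = 2330∠-0.1° Ω.
Step 4 — Source phasor: V = 12.2∠108.9° V = -3.952 + j11.54 V.
Step 5 — Current: I = V / Z = -0.001706 + j0.00495 A = 0.005236∠109.0° A.
Step 6 — Complex power: S = V·I* = 0.06388 - j0.0001287 VA.
Step 7 — Real power: P = Re(S) = 0.06388 W.
Step 8 — Reactive power: Q = Im(S) = -0.0001287 VAR.
Step 9 — Apparent power: |S| = 0.06388 VA.
Step 10 — Power factor: PF = P/|S| = 1 (leading).

(a) P = 0.06388 W  (b) Q = -0.0001287 VAR  (c) S = 0.06388 VA  (d) PF = 1 (leading)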